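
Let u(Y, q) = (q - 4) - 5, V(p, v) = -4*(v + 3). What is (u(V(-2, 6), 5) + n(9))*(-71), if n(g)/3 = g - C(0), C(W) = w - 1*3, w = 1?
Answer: -2059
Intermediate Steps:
V(p, v) = -12 - 4*v (V(p, v) = -4*(3 + v) = -12 - 4*v)
C(W) = -2 (C(W) = 1 - 1*3 = 1 - 3 = -2)
u(Y, q) = -9 + q (u(Y, q) = (-4 + q) - 5 = -9 + q)
n(g) = 6 + 3*g (n(g) = 3*(g - 1*(-2)) = 3*(g + 2) = 3*(2 + g) = 6 + 3*g)
(u(V(-2, 6), 5) + n(9))*(-71) = ((-9 + 5) + (6 + 3*9))*(-71) = (-4 + (6 + 27))*(-71) = (-4 + 33)*(-71) = 29*(-71) = -2059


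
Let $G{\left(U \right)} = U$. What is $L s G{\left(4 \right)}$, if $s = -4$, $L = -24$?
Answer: $384$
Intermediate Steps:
$L s G{\left(4 \right)} = \left(-24\right) \left(-4\right) 4 = 96 \cdot 4 = 384$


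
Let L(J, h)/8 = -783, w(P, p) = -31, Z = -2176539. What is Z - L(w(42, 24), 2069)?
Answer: -2170275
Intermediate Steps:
L(J, h) = -6264 (L(J, h) = 8*(-783) = -6264)
Z - L(w(42, 24), 2069) = -2176539 - 1*(-6264) = -2176539 + 6264 = -2170275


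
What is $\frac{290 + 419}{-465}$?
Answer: $- \frac{709}{465} \approx -1.5247$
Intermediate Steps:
$\frac{290 + 419}{-465} = 709 \left(- \frac{1}{465}\right) = - \frac{709}{465}$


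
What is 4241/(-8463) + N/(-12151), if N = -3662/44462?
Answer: -1145601088568/2286100719903 ≈ -0.50112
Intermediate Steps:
N = -1831/22231 (N = -3662*1/44462 = -1831/22231 ≈ -0.082362)
4241/(-8463) + N/(-12151) = 4241/(-8463) - 1831/22231/(-12151) = 4241*(-1/8463) - 1831/22231*(-1/12151) = -4241/8463 + 1831/270128881 = -1145601088568/2286100719903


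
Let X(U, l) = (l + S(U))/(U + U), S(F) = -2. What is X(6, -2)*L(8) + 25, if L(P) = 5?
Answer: 70/3 ≈ 23.333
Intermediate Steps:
X(U, l) = (-2 + l)/(2*U) (X(U, l) = (l - 2)/(U + U) = (-2 + l)/((2*U)) = (-2 + l)*(1/(2*U)) = (-2 + l)/(2*U))
X(6, -2)*L(8) + 25 = ((½)*(-2 - 2)/6)*5 + 25 = ((½)*(⅙)*(-4))*5 + 25 = -⅓*5 + 25 = -5/3 + 25 = 70/3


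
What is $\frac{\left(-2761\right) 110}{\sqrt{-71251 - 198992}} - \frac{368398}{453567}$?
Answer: $- \frac{368398}{453567} + \frac{303710 i \sqrt{30027}}{90081} \approx -0.81222 + 584.23 i$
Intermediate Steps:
$\frac{\left(-2761\right) 110}{\sqrt{-71251 - 198992}} - \frac{368398}{453567} = - \frac{303710}{\sqrt{-270243}} - \frac{368398}{453567} = - \frac{303710}{3 i \sqrt{30027}} - \frac{368398}{453567} = - 303710 \left(- \frac{i \sqrt{30027}}{90081}\right) - \frac{368398}{453567} = \frac{303710 i \sqrt{30027}}{90081} - \frac{368398}{453567} = - \frac{368398}{453567} + \frac{303710 i \sqrt{30027}}{90081}$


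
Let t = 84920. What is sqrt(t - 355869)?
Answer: I*sqrt(270949) ≈ 520.53*I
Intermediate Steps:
sqrt(t - 355869) = sqrt(84920 - 355869) = sqrt(-270949) = I*sqrt(270949)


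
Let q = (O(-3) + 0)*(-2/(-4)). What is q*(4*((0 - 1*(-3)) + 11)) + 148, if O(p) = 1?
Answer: 176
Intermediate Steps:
q = ½ (q = (1 + 0)*(-2/(-4)) = 1*(-2*(-¼)) = 1*(½) = ½ ≈ 0.50000)
q*(4*((0 - 1*(-3)) + 11)) + 148 = (4*((0 - 1*(-3)) + 11))/2 + 148 = (4*((0 + 3) + 11))/2 + 148 = (4*(3 + 11))/2 + 148 = (4*14)/2 + 148 = (½)*56 + 148 = 28 + 148 = 176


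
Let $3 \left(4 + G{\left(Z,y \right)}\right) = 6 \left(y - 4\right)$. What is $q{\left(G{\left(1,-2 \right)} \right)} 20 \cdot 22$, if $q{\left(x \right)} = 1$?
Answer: $440$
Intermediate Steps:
$G{\left(Z,y \right)} = -12 + 2 y$ ($G{\left(Z,y \right)} = -4 + \frac{6 \left(y - 4\right)}{3} = -4 + \frac{6 \left(-4 + y\right)}{3} = -4 + \frac{-24 + 6 y}{3} = -4 + \left(-8 + 2 y\right) = -12 + 2 y$)
$q{\left(G{\left(1,-2 \right)} \right)} 20 \cdot 22 = 1 \cdot 20 \cdot 22 = 20 \cdot 22 = 440$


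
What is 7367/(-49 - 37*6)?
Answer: -7367/271 ≈ -27.185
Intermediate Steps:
7367/(-49 - 37*6) = 7367/(-49 - 222) = 7367/(-271) = 7367*(-1/271) = -7367/271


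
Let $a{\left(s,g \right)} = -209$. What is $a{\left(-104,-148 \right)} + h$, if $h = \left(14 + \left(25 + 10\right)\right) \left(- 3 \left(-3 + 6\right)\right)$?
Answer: $-650$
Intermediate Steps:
$h = -441$ ($h = \left(14 + 35\right) \left(\left(-3\right) 3\right) = 49 \left(-9\right) = -441$)
$a{\left(-104,-148 \right)} + h = -209 - 441 = -650$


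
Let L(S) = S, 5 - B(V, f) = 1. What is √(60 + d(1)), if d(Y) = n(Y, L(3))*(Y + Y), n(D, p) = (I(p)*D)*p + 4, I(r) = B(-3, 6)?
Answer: 2*√23 ≈ 9.5917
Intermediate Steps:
B(V, f) = 4 (B(V, f) = 5 - 1*1 = 5 - 1 = 4)
I(r) = 4
n(D, p) = 4 + 4*D*p (n(D, p) = (4*D)*p + 4 = 4*D*p + 4 = 4 + 4*D*p)
d(Y) = 2*Y*(4 + 12*Y) (d(Y) = (4 + 4*Y*3)*(Y + Y) = (4 + 12*Y)*(2*Y) = 2*Y*(4 + 12*Y))
√(60 + d(1)) = √(60 + 8*1*(1 + 3*1)) = √(60 + 8*1*(1 + 3)) = √(60 + 8*1*4) = √(60 + 32) = √92 = 2*√23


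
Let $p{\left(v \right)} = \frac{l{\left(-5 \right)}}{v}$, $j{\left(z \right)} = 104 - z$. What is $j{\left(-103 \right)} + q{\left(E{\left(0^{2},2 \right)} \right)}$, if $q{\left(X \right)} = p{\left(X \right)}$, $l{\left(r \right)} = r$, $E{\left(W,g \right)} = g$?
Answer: $\frac{409}{2} \approx 204.5$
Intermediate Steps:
$p{\left(v \right)} = - \frac{5}{v}$
$q{\left(X \right)} = - \frac{5}{X}$
$j{\left(-103 \right)} + q{\left(E{\left(0^{2},2 \right)} \right)} = \left(104 - -103\right) - \frac{5}{2} = \left(104 + 103\right) - \frac{5}{2} = 207 - \frac{5}{2} = \frac{409}{2}$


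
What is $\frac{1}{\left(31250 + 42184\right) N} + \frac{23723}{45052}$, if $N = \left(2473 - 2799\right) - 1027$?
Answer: $\frac{168359081071}{319728258036} \approx 0.52657$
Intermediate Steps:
$N = -1353$ ($N = -326 - 1027 = -1353$)
$\frac{1}{\left(31250 + 42184\right) N} + \frac{23723}{45052} = \frac{1}{\left(31250 + 42184\right) \left(-1353\right)} + \frac{23723}{45052} = \frac{1}{73434} \left(- \frac{1}{1353}\right) + 23723 \cdot \frac{1}{45052} = \frac{1}{73434} \left(- \frac{1}{1353}\right) + \frac{3389}{6436} = - \frac{1}{99356202} + \frac{3389}{6436} = \frac{168359081071}{319728258036}$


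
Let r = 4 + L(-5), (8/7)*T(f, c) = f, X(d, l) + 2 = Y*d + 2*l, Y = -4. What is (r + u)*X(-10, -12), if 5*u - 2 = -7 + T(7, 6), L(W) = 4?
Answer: 2303/20 ≈ 115.15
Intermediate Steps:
X(d, l) = -2 - 4*d + 2*l (X(d, l) = -2 + (-4*d + 2*l) = -2 - 4*d + 2*l)
T(f, c) = 7*f/8
r = 8 (r = 4 + 4 = 8)
u = 9/40 (u = 2/5 + (-7 + (7/8)*7)/5 = 2/5 + (-7 + 49/8)/5 = 2/5 + (1/5)*(-7/8) = 2/5 - 7/40 = 9/40 ≈ 0.22500)
(r + u)*X(-10, -12) = (8 + 9/40)*(-2 - 4*(-10) + 2*(-12)) = 329*(-2 + 40 - 24)/40 = (329/40)*14 = 2303/20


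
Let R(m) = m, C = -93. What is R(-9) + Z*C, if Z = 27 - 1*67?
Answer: 3711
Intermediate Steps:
Z = -40 (Z = 27 - 67 = -40)
R(-9) + Z*C = -9 - 40*(-93) = -9 + 3720 = 3711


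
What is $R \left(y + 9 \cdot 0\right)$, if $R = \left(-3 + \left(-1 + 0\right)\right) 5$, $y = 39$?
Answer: $-780$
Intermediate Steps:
$R = -20$ ($R = \left(-3 - 1\right) 5 = \left(-4\right) 5 = -20$)
$R \left(y + 9 \cdot 0\right) = - 20 \left(39 + 9 \cdot 0\right) = - 20 \left(39 + 0\right) = \left(-20\right) 39 = -780$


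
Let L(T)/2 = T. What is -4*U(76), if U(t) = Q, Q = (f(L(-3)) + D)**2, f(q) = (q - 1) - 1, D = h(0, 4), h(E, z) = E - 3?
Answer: -484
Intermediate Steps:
h(E, z) = -3 + E
D = -3 (D = -3 + 0 = -3)
L(T) = 2*T
f(q) = -2 + q (f(q) = (-1 + q) - 1 = -2 + q)
Q = 121 (Q = ((-2 + 2*(-3)) - 3)**2 = ((-2 - 6) - 3)**2 = (-8 - 3)**2 = (-11)**2 = 121)
U(t) = 121
-4*U(76) = -4*121 = -484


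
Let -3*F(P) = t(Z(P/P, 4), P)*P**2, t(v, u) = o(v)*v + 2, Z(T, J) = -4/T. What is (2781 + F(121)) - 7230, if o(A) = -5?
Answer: -335449/3 ≈ -1.1182e+5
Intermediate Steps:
t(v, u) = 2 - 5*v (t(v, u) = -5*v + 2 = 2 - 5*v)
F(P) = -22*P**2/3 (F(P) = -(2 - (-20)/(P/P))*P**2/3 = -(2 - (-20)/1)*P**2/3 = -(2 - (-20))*P**2/3 = -(2 - 5*(-4))*P**2/3 = -(2 + 20)*P**2/3 = -22*P**2/3)
(2781 + F(121)) - 7230 = (2781 - 22/3*121**2) - 7230 = (2781 - 22/3*14641) - 7230 = (2781 - 322102/3) - 7230 = -313759/3 - 7230 = -335449/3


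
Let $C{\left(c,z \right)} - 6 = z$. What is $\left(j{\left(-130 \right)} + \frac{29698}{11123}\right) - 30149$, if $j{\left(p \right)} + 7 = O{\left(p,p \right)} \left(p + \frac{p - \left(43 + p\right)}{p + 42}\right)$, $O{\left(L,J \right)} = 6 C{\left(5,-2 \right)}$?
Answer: $- \frac{4069656883}{122353} \approx -33262.0$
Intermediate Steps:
$C{\left(c,z \right)} = 6 + z$
$O{\left(L,J \right)} = 24$ ($O{\left(L,J \right)} = 6 \left(6 - 2\right) = 6 \cdot 4 = 24$)
$j{\left(p \right)} = -7 - \frac{1032}{42 + p} + 24 p$ ($j{\left(p \right)} = -7 + 24 \left(p + \frac{p - \left(43 + p\right)}{p + 42}\right) = -7 + 24 \left(p - \frac{43}{42 + p}\right) = -7 + \left(- \frac{1032}{42 + p} + 24 p\right) = -7 - \frac{1032}{42 + p} + 24 p$)
$\left(j{\left(-130 \right)} + \frac{29698}{11123}\right) - 30149 = \left(\frac{-1326 + 24 \left(-130\right)^{2} + 1001 \left(-130\right)}{42 - 130} + \frac{29698}{11123}\right) - 30149 = \left(\frac{-1326 + 24 \cdot 16900 - 130130}{-88} + 29698 \cdot \frac{1}{11123}\right) - 30149 = \left(- \frac{-1326 + 405600 - 130130}{88} + \frac{29698}{11123}\right) - 30149 = \left(\left(- \frac{1}{88}\right) 274144 + \frac{29698}{11123}\right) - 30149 = \left(- \frac{34268}{11} + \frac{29698}{11123}\right) - 30149 = - \frac{380836286}{122353} - 30149 = - \frac{4069656883}{122353}$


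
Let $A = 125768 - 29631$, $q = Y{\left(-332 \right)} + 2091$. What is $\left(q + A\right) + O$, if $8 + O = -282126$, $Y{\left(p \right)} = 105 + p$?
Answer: $-184133$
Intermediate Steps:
$O = -282134$ ($O = -8 - 282126 = -282134$)
$q = 1864$ ($q = \left(105 - 332\right) + 2091 = -227 + 2091 = 1864$)
$A = 96137$ ($A = 125768 - 29631 = 96137$)
$\left(q + A\right) + O = \left(1864 + 96137\right) - 282134 = 98001 - 282134 = -184133$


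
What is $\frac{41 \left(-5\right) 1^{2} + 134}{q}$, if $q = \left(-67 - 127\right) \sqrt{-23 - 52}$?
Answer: $- \frac{71 i \sqrt{3}}{2910} \approx - 0.04226 i$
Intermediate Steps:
$q = - 970 i \sqrt{3}$ ($q = - 194 \sqrt{-75} = - 194 \cdot 5 i \sqrt{3} = - 970 i \sqrt{3} \approx - 1680.1 i$)
$\frac{41 \left(-5\right) 1^{2} + 134}{q} = \frac{41 \left(-5\right) 1^{2} + 134}{\left(-970\right) i \sqrt{3}} = \left(\left(-205\right) 1 + 134\right) \frac{i \sqrt{3}}{2910} = \left(-205 + 134\right) \frac{i \sqrt{3}}{2910} = - 71 \frac{i \sqrt{3}}{2910} = - \frac{71 i \sqrt{3}}{2910}$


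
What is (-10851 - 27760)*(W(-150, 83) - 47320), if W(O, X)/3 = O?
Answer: 1844447470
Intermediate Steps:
W(O, X) = 3*O
(-10851 - 27760)*(W(-150, 83) - 47320) = (-10851 - 27760)*(3*(-150) - 47320) = -38611*(-450 - 47320) = -38611*(-47770) = 1844447470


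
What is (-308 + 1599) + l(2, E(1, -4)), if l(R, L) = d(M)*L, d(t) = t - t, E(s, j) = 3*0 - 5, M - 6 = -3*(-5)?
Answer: 1291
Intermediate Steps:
M = 21 (M = 6 - 3*(-5) = 6 + 15 = 21)
E(s, j) = -5 (E(s, j) = 0 - 5 = -5)
d(t) = 0
l(R, L) = 0 (l(R, L) = 0*L = 0)
(-308 + 1599) + l(2, E(1, -4)) = (-308 + 1599) + 0 = 1291 + 0 = 1291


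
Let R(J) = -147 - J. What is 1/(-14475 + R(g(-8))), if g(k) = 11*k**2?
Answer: -1/15326 ≈ -6.5249e-5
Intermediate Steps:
1/(-14475 + R(g(-8))) = 1/(-14475 + (-147 - 11*(-8)**2)) = 1/(-14475 + (-147 - 11*64)) = 1/(-14475 + (-147 - 1*704)) = 1/(-14475 + (-147 - 704)) = 1/(-14475 - 851) = 1/(-15326) = -1/15326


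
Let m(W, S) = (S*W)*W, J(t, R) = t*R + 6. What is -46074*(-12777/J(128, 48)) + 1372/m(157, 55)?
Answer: 26602690201297/277917475 ≈ 95722.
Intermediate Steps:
J(t, R) = 6 + R*t (J(t, R) = R*t + 6 = 6 + R*t)
m(W, S) = S*W²
-46074*(-12777/J(128, 48)) + 1372/m(157, 55) = -46074*(-12777/(6 + 48*128)) + 1372/((55*157²)) = -46074*(-12777/(6 + 6144)) + 1372/((55*24649)) = -46074/(6150*(-1/12777)) + 1372/1355695 = -46074/(-2050/4259) + 1372*(1/1355695) = -46074*(-4259/2050) + 1372/1355695 = 98114583/1025 + 1372/1355695 = 26602690201297/277917475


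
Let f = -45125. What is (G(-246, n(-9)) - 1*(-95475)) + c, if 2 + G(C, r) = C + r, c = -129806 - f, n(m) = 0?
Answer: 10546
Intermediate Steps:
c = -84681 (c = -129806 - 1*(-45125) = -129806 + 45125 = -84681)
G(C, r) = -2 + C + r (G(C, r) = -2 + (C + r) = -2 + C + r)
(G(-246, n(-9)) - 1*(-95475)) + c = ((-2 - 246 + 0) - 1*(-95475)) - 84681 = (-248 + 95475) - 84681 = 95227 - 84681 = 10546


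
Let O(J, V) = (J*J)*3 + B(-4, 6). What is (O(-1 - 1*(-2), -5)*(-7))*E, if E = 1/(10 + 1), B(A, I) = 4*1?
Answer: -49/11 ≈ -4.4545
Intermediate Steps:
B(A, I) = 4
E = 1/11 ≈ 0.090909
O(J, V) = 4 + 3*J**2 (O(J, V) = (J*J)*3 + 4 = J**2*3 + 4 = 3*J**2 + 4 = 4 + 3*J**2)
(O(-1 - 1*(-2), -5)*(-7))*E = ((4 + 3*(-1 - 1*(-2))**2)*(-7))*(1/11) = ((4 + 3*(-1 + 2)**2)*(-7))*(1/11) = ((4 + 3*1**2)*(-7))*(1/11) = ((4 + 3*1)*(-7))*(1/11) = ((4 + 3)*(-7))*(1/11) = (7*(-7))*(1/11) = -49*1/11 = -49/11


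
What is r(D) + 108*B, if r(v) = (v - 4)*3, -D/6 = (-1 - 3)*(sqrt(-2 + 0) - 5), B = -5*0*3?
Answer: -372 + 72*I*sqrt(2) ≈ -372.0 + 101.82*I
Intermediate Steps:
B = 0 (B = 0*3 = 0)
D = -120 + 24*I*sqrt(2) (D = -6*(-1 - 3)*(sqrt(-2 + 0) - 5) = -(-24)*(sqrt(-2) - 5) = -(-24)*(I*sqrt(2) - 5) = -(-24)*(-5 + I*sqrt(2)) = -6*(20 - 4*I*sqrt(2)) = -120 + 24*I*sqrt(2) ≈ -120.0 + 33.941*I)
r(v) = -12 + 3*v (r(v) = (-4 + v)*3 = -12 + 3*v)
r(D) + 108*B = (-12 + 3*(-120 + 24*I*sqrt(2))) + 108*0 = (-12 + (-360 + 72*I*sqrt(2))) + 0 = (-372 + 72*I*sqrt(2)) + 0 = -372 + 72*I*sqrt(2)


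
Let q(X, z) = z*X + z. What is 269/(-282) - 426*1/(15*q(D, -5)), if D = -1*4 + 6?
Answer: 6623/7050 ≈ 0.93943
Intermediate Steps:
D = 2 (D = -4 + 6 = 2)
q(X, z) = z + X*z (q(X, z) = X*z + z = z + X*z)
269/(-282) - 426*1/(15*q(D, -5)) = 269/(-282) - 426*(-1/(75*(1 + 2))) = 269*(-1/282) - 426/(-5*3*15) = -269/282 - 426/((-15*15)) = -269/282 - 426/(-225) = -269/282 - 426*(-1/225) = -269/282 + 142/75 = 6623/7050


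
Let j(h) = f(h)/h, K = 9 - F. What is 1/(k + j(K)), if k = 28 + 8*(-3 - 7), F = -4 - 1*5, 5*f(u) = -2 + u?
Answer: -45/2332 ≈ -0.019297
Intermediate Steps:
f(u) = -⅖ + u/5 (f(u) = (-2 + u)/5 = -⅖ + u/5)
F = -9 (F = -4 - 5 = -9)
K = 18 (K = 9 - 1*(-9) = 9 + 9 = 18)
j(h) = (-⅖ + h/5)/h
k = -52 (k = 28 + 8*(-10) = 28 - 80 = -52)
1/(k + j(K)) = 1/(-52 + (⅕)*(-2 + 18)/18) = 1/(-52 + (⅕)*(1/18)*16) = 1/(-52 + 8/45) = 1/(-2332/45) = -45/2332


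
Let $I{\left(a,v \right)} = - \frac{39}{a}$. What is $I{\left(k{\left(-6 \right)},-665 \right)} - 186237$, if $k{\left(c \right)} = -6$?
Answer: $- \frac{372461}{2} \approx -1.8623 \cdot 10^{5}$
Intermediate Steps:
$I{\left(k{\left(-6 \right)},-665 \right)} - 186237 = - \frac{39}{-6} - 186237 = \left(-39\right) \left(- \frac{1}{6}\right) - 186237 = \frac{13}{2} - 186237 = - \frac{372461}{2}$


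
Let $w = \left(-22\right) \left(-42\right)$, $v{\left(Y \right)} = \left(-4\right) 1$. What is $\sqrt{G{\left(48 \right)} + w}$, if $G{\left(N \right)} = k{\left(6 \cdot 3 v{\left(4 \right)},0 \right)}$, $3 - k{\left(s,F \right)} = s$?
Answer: $3 \sqrt{111} \approx 31.607$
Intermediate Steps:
$v{\left(Y \right)} = -4$
$w = 924$
$k{\left(s,F \right)} = 3 - s$
$G{\left(N \right)} = 75$ ($G{\left(N \right)} = 3 - 6 \cdot 3 \left(-4\right) = 3 - 18 \left(-4\right) = 3 - -72 = 3 + 72 = 75$)
$\sqrt{G{\left(48 \right)} + w} = \sqrt{75 + 924} = \sqrt{999} = 3 \sqrt{111}$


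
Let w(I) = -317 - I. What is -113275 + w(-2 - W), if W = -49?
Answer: -113639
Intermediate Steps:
-113275 + w(-2 - W) = -113275 + (-317 - (-2 - 1*(-49))) = -113275 + (-317 - (-2 + 49)) = -113275 + (-317 - 1*47) = -113275 + (-317 - 47) = -113275 - 364 = -113639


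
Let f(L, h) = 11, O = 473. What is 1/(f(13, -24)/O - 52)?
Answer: -43/2235 ≈ -0.019239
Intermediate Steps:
1/(f(13, -24)/O - 52) = 1/(11/473 - 52) = 1/(11*(1/473) - 52) = 1/(1/43 - 52) = 1/(-2235/43) = -43/2235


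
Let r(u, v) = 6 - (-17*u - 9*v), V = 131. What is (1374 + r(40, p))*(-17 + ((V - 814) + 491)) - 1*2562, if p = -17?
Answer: -401125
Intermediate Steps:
r(u, v) = 6 + 9*v + 17*u (r(u, v) = 6 + (9*v + 17*u) = 6 + 9*v + 17*u)
(1374 + r(40, p))*(-17 + ((V - 814) + 491)) - 1*2562 = (1374 + (6 + 9*(-17) + 17*40))*(-17 + ((131 - 814) + 491)) - 1*2562 = (1374 + (6 - 153 + 680))*(-17 + (-683 + 491)) - 2562 = (1374 + 533)*(-17 - 192) - 2562 = 1907*(-209) - 2562 = -398563 - 2562 = -401125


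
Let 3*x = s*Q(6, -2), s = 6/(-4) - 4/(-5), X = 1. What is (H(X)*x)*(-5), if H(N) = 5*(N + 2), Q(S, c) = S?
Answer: 105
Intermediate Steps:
s = -7/10 (s = 6*(-1/4) - 4*(-1/5) = -3/2 + 4/5 = -7/10 ≈ -0.70000)
H(N) = 10 + 5*N (H(N) = 5*(2 + N) = 10 + 5*N)
x = -7/5 (x = (-7/10*6)/3 = (1/3)*(-21/5) = -7/5 ≈ -1.4000)
(H(X)*x)*(-5) = ((10 + 5*1)*(-7/5))*(-5) = ((10 + 5)*(-7/5))*(-5) = (15*(-7/5))*(-5) = -21*(-5) = 105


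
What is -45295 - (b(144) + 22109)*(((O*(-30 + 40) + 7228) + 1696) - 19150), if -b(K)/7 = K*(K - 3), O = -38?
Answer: -1272966809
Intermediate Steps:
b(K) = -7*K*(-3 + K) (b(K) = -7*K*(K - 3) = -7*K*(-3 + K))
-45295 - (b(144) + 22109)*(((O*(-30 + 40) + 7228) + 1696) - 19150) = -45295 - (7*144*(3 - 1*144) + 22109)*(((-38*(-30 + 40) + 7228) + 1696) - 19150) = -45295 - (7*144*(3 - 144) + 22109)*(((-38*10 + 7228) + 1696) - 19150) = -45295 - (7*144*(-141) + 22109)*(((-380 + 7228) + 1696) - 19150) = -45295 - (-142128 + 22109)*((6848 + 1696) - 19150) = -45295 - (-120019)*(8544 - 19150) = -45295 - (-120019)*(-10606) = -45295 - 1*1272921514 = -45295 - 1272921514 = -1272966809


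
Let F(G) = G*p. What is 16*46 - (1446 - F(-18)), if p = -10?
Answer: -530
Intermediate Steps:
F(G) = -10*G (F(G) = G*(-10) = -10*G)
16*46 - (1446 - F(-18)) = 16*46 - (1446 - (-10)*(-18)) = 736 - (1446 - 1*180) = 736 - (1446 - 180) = 736 - 1*1266 = 736 - 1266 = -530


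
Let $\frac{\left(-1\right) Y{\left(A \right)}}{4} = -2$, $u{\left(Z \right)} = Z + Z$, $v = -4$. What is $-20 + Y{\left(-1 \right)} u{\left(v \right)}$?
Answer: $-84$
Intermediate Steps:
$u{\left(Z \right)} = 2 Z$
$Y{\left(A \right)} = 8$ ($Y{\left(A \right)} = \left(-4\right) \left(-2\right) = 8$)
$-20 + Y{\left(-1 \right)} u{\left(v \right)} = -20 + 8 \cdot 2 \left(-4\right) = -20 + 8 \left(-8\right) = -20 - 64 = -84$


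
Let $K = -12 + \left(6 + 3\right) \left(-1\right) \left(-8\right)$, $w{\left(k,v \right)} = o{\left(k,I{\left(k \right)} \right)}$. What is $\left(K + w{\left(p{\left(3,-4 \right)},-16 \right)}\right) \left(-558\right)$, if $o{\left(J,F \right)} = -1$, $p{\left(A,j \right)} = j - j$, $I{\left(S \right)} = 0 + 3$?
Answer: $-32922$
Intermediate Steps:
$I{\left(S \right)} = 3$
$p{\left(A,j \right)} = 0$
$w{\left(k,v \right)} = -1$
$K = 60$ ($K = -12 + 9 \left(-1\right) \left(-8\right) = -12 - -72 = -12 + 72 = 60$)
$\left(K + w{\left(p{\left(3,-4 \right)},-16 \right)}\right) \left(-558\right) = \left(60 - 1\right) \left(-558\right) = 59 \left(-558\right) = -32922$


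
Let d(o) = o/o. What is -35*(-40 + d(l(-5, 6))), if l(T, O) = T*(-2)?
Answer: 1365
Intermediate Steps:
l(T, O) = -2*T
d(o) = 1
-35*(-40 + d(l(-5, 6))) = -35*(-40 + 1) = -35*(-39) = 1365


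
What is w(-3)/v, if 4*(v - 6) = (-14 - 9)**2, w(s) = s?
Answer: -12/553 ≈ -0.021700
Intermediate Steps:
v = 553/4 (v = 6 + (-14 - 9)**2/4 = 6 + (1/4)*(-23)**2 = 6 + (1/4)*529 = 6 + 529/4 = 553/4 ≈ 138.25)
w(-3)/v = -3/553/4 = -3*4/553 = -12/553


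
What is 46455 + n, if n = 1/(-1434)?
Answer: 66616469/1434 ≈ 46455.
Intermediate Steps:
n = -1/1434 ≈ -0.00069735
46455 + n = 46455 - 1/1434 = 66616469/1434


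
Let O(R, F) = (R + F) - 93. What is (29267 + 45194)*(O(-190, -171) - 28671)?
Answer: -2168676625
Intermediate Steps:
O(R, F) = -93 + F + R (O(R, F) = (F + R) - 93 = -93 + F + R)
(29267 + 45194)*(O(-190, -171) - 28671) = (29267 + 45194)*((-93 - 171 - 190) - 28671) = 74461*(-454 - 28671) = 74461*(-29125) = -2168676625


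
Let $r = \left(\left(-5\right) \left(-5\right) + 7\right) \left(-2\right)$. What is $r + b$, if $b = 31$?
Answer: $-33$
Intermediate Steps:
$r = -64$ ($r = \left(25 + 7\right) \left(-2\right) = 32 \left(-2\right) = -64$)
$r + b = -64 + 31 = -33$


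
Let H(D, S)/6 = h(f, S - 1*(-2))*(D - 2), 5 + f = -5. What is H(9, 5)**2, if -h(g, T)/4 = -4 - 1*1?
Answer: 705600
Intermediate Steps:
f = -10 (f = -5 - 5 = -10)
h(g, T) = 20 (h(g, T) = -4*(-4 - 1*1) = -4*(-4 - 1) = -4*(-5) = 20)
H(D, S) = -240 + 120*D (H(D, S) = 6*(20*(D - 2)) = 6*(20*(-2 + D)) = 6*(-40 + 20*D) = -240 + 120*D)
H(9, 5)**2 = (-240 + 120*9)**2 = (-240 + 1080)**2 = 840**2 = 705600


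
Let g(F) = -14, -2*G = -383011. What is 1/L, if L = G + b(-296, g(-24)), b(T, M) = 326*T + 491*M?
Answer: 2/176271 ≈ 1.1346e-5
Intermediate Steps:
G = 383011/2 (G = -½*(-383011) = 383011/2 ≈ 1.9151e+5)
L = 176271/2 (L = 383011/2 + (326*(-296) + 491*(-14)) = 383011/2 + (-96496 - 6874) = 383011/2 - 103370 = 176271/2 ≈ 88136.)
1/L = 1/(176271/2) = 2/176271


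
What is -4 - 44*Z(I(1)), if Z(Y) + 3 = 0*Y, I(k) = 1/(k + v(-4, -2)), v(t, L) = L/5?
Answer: 128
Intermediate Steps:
v(t, L) = L/5 (v(t, L) = L*(1/5) = L/5)
I(k) = 1/(-2/5 + k) (I(k) = 1/(k + (1/5)*(-2)) = 1/(k - 2/5) = 1/(-2/5 + k))
Z(Y) = -3 (Z(Y) = -3 + 0*Y = -3 + 0 = -3)
-4 - 44*Z(I(1)) = -4 - 44*(-3) = -4 + 132 = 128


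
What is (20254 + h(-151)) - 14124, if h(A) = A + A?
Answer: 5828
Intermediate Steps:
h(A) = 2*A
(20254 + h(-151)) - 14124 = (20254 + 2*(-151)) - 14124 = (20254 - 302) - 14124 = 19952 - 14124 = 5828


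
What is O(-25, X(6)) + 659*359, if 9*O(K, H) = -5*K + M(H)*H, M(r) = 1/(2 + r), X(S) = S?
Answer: 8517419/36 ≈ 2.3660e+5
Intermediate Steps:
O(K, H) = -5*K/9 + H/(9*(2 + H)) (O(K, H) = (-5*K + H/(2 + H))/9 = -5*K/9 + H/(9*(2 + H)))
O(-25, X(6)) + 659*359 = (6 - 5*(-25)*(2 + 6))/(9*(2 + 6)) + 659*359 = (1/9)*(6 - 5*(-25)*8)/8 + 236581 = (1/9)*(1/8)*(6 + 1000) + 236581 = (1/9)*(1/8)*1006 + 236581 = 503/36 + 236581 = 8517419/36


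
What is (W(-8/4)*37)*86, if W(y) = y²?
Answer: 12728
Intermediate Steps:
(W(-8/4)*37)*86 = ((-8/4)²*37)*86 = ((-8*¼)²*37)*86 = ((-2)²*37)*86 = (4*37)*86 = 148*86 = 12728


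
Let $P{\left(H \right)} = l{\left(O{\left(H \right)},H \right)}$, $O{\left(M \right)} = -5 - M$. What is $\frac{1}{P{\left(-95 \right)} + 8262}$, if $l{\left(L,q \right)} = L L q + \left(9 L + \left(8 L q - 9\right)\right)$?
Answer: $- \frac{1}{828837} \approx -1.2065 \cdot 10^{-6}$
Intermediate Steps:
$l{\left(L,q \right)} = -9 + 9 L + q L^{2} + 8 L q$ ($l{\left(L,q \right)} = L^{2} q + \left(9 L + \left(8 L q - 9\right)\right) = q L^{2} + \left(9 L + \left(-9 + 8 L q\right)\right) = q L^{2} + \left(-9 + 9 L + 8 L q\right) = -9 + 9 L + q L^{2} + 8 L q$)
$P{\left(H \right)} = -54 - 9 H + H \left(-5 - H\right)^{2} + 8 H \left(-5 - H\right)$ ($P{\left(H \right)} = -9 + 9 \left(-5 - H\right) + H \left(-5 - H\right)^{2} + 8 \left(-5 - H\right) H = -9 - \left(45 + 9 H\right) + H \left(-5 - H\right)^{2} + 8 H \left(-5 - H\right) = -54 - 9 H + H \left(-5 - H\right)^{2} + 8 H \left(-5 - H\right)$)
$\frac{1}{P{\left(-95 \right)} + 8262} = \frac{1}{\left(-54 + \left(-95\right)^{3} - -2280 + 2 \left(-95\right)^{2}\right) + 8262} = \frac{1}{\left(-54 - 857375 + 2280 + 2 \cdot 9025\right) + 8262} = \frac{1}{\left(-54 - 857375 + 2280 + 18050\right) + 8262} = \frac{1}{-837099 + 8262} = \frac{1}{-828837} = - \frac{1}{828837}$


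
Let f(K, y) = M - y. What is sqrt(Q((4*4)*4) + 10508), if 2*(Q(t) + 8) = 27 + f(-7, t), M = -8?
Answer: sqrt(41910)/2 ≈ 102.36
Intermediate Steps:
f(K, y) = -8 - y
Q(t) = 3/2 - t/2 (Q(t) = -8 + (27 + (-8 - t))/2 = -8 + (19 - t)/2 = -8 + (19/2 - t/2) = 3/2 - t/2)
sqrt(Q((4*4)*4) + 10508) = sqrt((3/2 - 4*4*4/2) + 10508) = sqrt((3/2 - 8*4) + 10508) = sqrt((3/2 - 1/2*64) + 10508) = sqrt((3/2 - 32) + 10508) = sqrt(-61/2 + 10508) = sqrt(20955/2) = sqrt(41910)/2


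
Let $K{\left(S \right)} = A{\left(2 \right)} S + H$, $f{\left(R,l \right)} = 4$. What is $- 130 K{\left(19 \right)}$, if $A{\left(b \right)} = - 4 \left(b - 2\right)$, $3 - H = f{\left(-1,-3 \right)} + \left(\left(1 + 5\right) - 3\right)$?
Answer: $520$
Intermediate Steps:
$H = -4$ ($H = 3 - \left(4 + \left(\left(1 + 5\right) - 3\right)\right) = 3 - \left(4 + \left(6 - 3\right)\right) = 3 - \left(4 + 3\right) = 3 - 7 = -4$)
$A{\left(b \right)} = 8 - 4 b$ ($A{\left(b \right)} = - 4 \left(-2 + b\right) = 8 - 4 b$)
$K{\left(S \right)} = -4$ ($K{\left(S \right)} = \left(8 - 8\right) S - 4 = 0 S - 4 = 0 - 4 = -4$)
$- 130 K{\left(19 \right)} = \left(-130\right) \left(-4\right) = 520$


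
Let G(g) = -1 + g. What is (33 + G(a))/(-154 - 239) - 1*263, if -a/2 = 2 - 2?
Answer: -103391/393 ≈ -263.08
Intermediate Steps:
a = 0 (a = -2*(2 - 2) = -2*0 = 0)
(33 + G(a))/(-154 - 239) - 1*263 = (33 + (-1 + 0))/(-154 - 239) - 1*263 = (33 - 1)/(-393) - 263 = 32*(-1/393) - 263 = -32/393 - 263 = -103391/393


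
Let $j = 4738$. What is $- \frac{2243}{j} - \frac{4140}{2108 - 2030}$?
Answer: $- \frac{3298379}{61594} \approx -53.55$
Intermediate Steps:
$- \frac{2243}{j} - \frac{4140}{2108 - 2030} = - \frac{2243}{4738} - \frac{4140}{2108 - 2030} = \left(-2243\right) \frac{1}{4738} - \frac{4140}{2108 - 2030} = - \frac{2243}{4738} - \frac{4140}{78} = - \frac{2243}{4738} - \frac{690}{13} = - \frac{3298379}{61594}$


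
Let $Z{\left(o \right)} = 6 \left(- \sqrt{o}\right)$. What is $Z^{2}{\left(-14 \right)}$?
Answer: $-504$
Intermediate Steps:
$Z{\left(o \right)} = - 6 \sqrt{o}$
$Z^{2}{\left(-14 \right)} = \left(- 6 \sqrt{-14}\right)^{2} = \left(- 6 i \sqrt{14}\right)^{2} = -504$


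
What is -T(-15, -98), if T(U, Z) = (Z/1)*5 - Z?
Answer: 392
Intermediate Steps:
T(U, Z) = 4*Z (T(U, Z) = (Z*1)*5 - Z = Z*5 - Z = 5*Z - Z = 4*Z)
-T(-15, -98) = -4*(-98) = -1*(-392) = 392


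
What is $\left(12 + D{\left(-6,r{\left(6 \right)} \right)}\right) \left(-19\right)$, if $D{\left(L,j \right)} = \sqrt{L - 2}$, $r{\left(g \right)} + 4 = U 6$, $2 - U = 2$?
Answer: $-228 - 38 i \sqrt{2} \approx -228.0 - 53.74 i$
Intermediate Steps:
$U = 0$ ($U = 2 - 2 = 0$)
$r{\left(g \right)} = -4$ ($r{\left(g \right)} = -4 + 0 \cdot 6 = -4 + 0 = -4$)
$D{\left(L,j \right)} = \sqrt{-2 + L}$
$\left(12 + D{\left(-6,r{\left(6 \right)} \right)}\right) \left(-19\right) = \left(12 + \sqrt{-2 - 6}\right) \left(-19\right) = \left(12 + \sqrt{-8}\right) \left(-19\right) = \left(12 + 2 i \sqrt{2}\right) \left(-19\right) = -228 - 38 i \sqrt{2}$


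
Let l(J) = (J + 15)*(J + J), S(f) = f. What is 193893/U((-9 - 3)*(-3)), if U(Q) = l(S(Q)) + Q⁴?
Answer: 64631/561096 ≈ 0.11519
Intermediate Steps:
l(J) = 2*J*(15 + J) (l(J) = (15 + J)*(2*J) = 2*J*(15 + J))
U(Q) = Q⁴ + 2*Q*(15 + Q) (U(Q) = 2*Q*(15 + Q) + Q⁴ = Q⁴ + 2*Q*(15 + Q))
193893/U((-9 - 3)*(-3)) = 193893/((((-9 - 3)*(-3))*(30 + ((-9 - 3)*(-3))³ + 2*((-9 - 3)*(-3))))) = 193893/(((-12*(-3))*(30 + (-12*(-3))³ + 2*(-12*(-3))))) = 193893/((36*(30 + 36³ + 2*36))) = 193893/((36*(30 + 46656 + 72))) = 193893/((36*46758)) = 193893/1683288 = 193893*(1/1683288) = 64631/561096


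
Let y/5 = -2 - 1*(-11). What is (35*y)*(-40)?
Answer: -63000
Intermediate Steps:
y = 45 (y = 5*(-2 - 1*(-11)) = 5*(-2 + 11) = 5*9 = 45)
(35*y)*(-40) = (35*45)*(-40) = 1575*(-40) = -63000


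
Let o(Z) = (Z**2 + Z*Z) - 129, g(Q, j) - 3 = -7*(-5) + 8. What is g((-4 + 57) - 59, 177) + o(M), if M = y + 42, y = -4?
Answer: 2805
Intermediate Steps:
g(Q, j) = 46 (g(Q, j) = 3 + (-7*(-5) + 8) = 3 + (35 + 8) = 3 + 43 = 46)
M = 38 (M = -4 + 42 = 38)
o(Z) = -129 + 2*Z**2 (o(Z) = (Z**2 + Z**2) - 129 = 2*Z**2 - 129 = -129 + 2*Z**2)
g((-4 + 57) - 59, 177) + o(M) = 46 + (-129 + 2*38**2) = 46 + (-129 + 2*1444) = 46 + (-129 + 2888) = 46 + 2759 = 2805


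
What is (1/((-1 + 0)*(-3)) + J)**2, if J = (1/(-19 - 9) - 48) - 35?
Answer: 48260809/7056 ≈ 6839.7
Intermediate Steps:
J = -2325/28 (J = (1/(-28) - 48) - 35 = (-1/28 - 48) - 35 = -1345/28 - 35 = -2325/28 ≈ -83.036)
(1/((-1 + 0)*(-3)) + J)**2 = (1/((-1 + 0)*(-3)) - 2325/28)**2 = (1/(-1*(-3)) - 2325/28)**2 = (1/3 - 2325/28)**2 = (-6947/84)**2 = 48260809/7056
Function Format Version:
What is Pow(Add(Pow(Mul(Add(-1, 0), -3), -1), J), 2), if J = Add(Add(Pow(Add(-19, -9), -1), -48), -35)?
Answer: Rational(48260809, 7056) ≈ 6839.7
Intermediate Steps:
J = Rational(-2325, 28) (J = Add(Add(Pow(-28, -1), -48), -35) = Add(Add(Rational(-1, 28), -48), -35) = Add(Rational(-1345, 28), -35) = Rational(-2325, 28) ≈ -83.036)
Pow(Add(Pow(Mul(Add(-1, 0), -3), -1), J), 2) = Pow(Add(Pow(Mul(Add(-1, 0), -3), -1), Rational(-2325, 28)), 2) = Pow(Add(Pow(Mul(-1, -3), -1), Rational(-2325, 28)), 2) = Pow(Add(Pow(3, -1), Rational(-2325, 28)), 2) = Pow(Add(Rational(1, 3), Rational(-2325, 28)), 2) = Pow(Rational(-6947, 84), 2) = Rational(48260809, 7056)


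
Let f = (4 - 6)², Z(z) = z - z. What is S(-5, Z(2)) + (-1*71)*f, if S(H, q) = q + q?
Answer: -284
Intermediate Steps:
Z(z) = 0
f = 4 (f = (-2)² = 4)
S(H, q) = 2*q
S(-5, Z(2)) + (-1*71)*f = 2*0 - 1*71*4 = 0 - 71*4 = 0 - 284 = -284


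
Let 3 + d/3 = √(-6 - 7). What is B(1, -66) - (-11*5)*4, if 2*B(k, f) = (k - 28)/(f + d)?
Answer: 280945/1276 + 9*I*√13/1276 ≈ 220.18 + 0.025431*I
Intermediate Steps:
d = -9 + 3*I*√13 (d = -9 + 3*√(-6 - 7) = -9 + 3*√(-13) = -9 + 3*(I*√13) = -9 + 3*I*√13 ≈ -9.0 + 10.817*I)
B(k, f) = (-28 + k)/(2*(-9 + f + 3*I*√13)) (B(k, f) = ((k - 28)/(f + (-9 + 3*I*√13)))/2 = ((-28 + k)/(-9 + f + 3*I*√13))/2 = (-28 + k)/(2*(-9 + f + 3*I*√13)))
B(1, -66) - (-11*5)*4 = (-28 + 1)/(2*(-9 - 66 + 3*I*√13)) - (-11*5)*4 = (½)*(-27)/(-75 + 3*I*√13) - (-55)*4 = -27/(2*(-75 + 3*I*√13)) - 1*(-220) = -27/(2*(-75 + 3*I*√13)) + 220 = 220 - 27/(2*(-75 + 3*I*√13))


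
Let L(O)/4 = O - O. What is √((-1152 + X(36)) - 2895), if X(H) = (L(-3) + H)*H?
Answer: I*√2751 ≈ 52.45*I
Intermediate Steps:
L(O) = 0 (L(O) = 4*(O - O) = 4*0 = 0)
X(H) = H² (X(H) = (0 + H)*H = H*H = H²)
√((-1152 + X(36)) - 2895) = √((-1152 + 36²) - 2895) = √((-1152 + 1296) - 2895) = √(144 - 2895) = √(-2751) = I*√2751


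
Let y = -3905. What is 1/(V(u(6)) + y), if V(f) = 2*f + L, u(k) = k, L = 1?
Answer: -1/3892 ≈ -0.00025694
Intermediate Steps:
V(f) = 1 + 2*f (V(f) = 2*f + 1 = 1 + 2*f)
1/(V(u(6)) + y) = 1/((1 + 2*6) - 3905) = 1/((1 + 12) - 3905) = 1/(13 - 3905) = 1/(-3892) = -1/3892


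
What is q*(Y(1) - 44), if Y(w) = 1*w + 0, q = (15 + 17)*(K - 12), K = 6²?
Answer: -33024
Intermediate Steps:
K = 36
q = 768 (q = (15 + 17)*(36 - 12) = 32*24 = 768)
Y(w) = w (Y(w) = w + 0 = w)
q*(Y(1) - 44) = 768*(1 - 44) = 768*(-43) = -33024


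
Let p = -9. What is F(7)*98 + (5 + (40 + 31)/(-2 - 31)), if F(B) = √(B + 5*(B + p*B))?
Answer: 94/33 + 98*I*√273 ≈ 2.8485 + 1619.2*I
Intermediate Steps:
F(B) = √39*√(-B) (F(B) = √(B + 5*(B - 9*B)) = √(B + 5*(-8*B)) = √(B - 40*B) = √(-39*B) = √39*√(-B))
F(7)*98 + (5 + (40 + 31)/(-2 - 31)) = (√39*√(-1*7))*98 + (5 + (40 + 31)/(-2 - 31)) = (√39*√(-7))*98 + (5 + 71/(-33)) = (√39*(I*√7))*98 + (5 + 71*(-1/33)) = (I*√273)*98 + (5 - 71/33) = 98*I*√273 + 94/33 = 94/33 + 98*I*√273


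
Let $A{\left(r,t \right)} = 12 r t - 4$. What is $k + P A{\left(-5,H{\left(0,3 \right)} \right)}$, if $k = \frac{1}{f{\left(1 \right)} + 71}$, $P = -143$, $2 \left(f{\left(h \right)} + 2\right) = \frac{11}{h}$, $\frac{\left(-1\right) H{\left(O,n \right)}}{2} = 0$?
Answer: $\frac{85230}{149} \approx 572.01$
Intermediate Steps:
$H{\left(O,n \right)} = 0$ ($H{\left(O,n \right)} = \left(-2\right) 0 = 0$)
$A{\left(r,t \right)} = -4 + 12 r t$ ($A{\left(r,t \right)} = 12 r t - 4 = -4 + 12 r t$)
$f{\left(h \right)} = -2 + \frac{11}{2 h}$ ($f{\left(h \right)} = -2 + \frac{11 \frac{1}{h}}{2} = -2 + \frac{11}{2 h}$)
$k = \frac{2}{149}$ ($k = \frac{1}{\left(-2 + \frac{11}{2 \cdot 1}\right) + 71} = \frac{1}{\left(-2 + \frac{11}{2} \cdot 1\right) + 71} = \frac{1}{\left(-2 + \frac{11}{2}\right) + 71} = \frac{1}{\frac{7}{2} + 71} = \frac{1}{\frac{149}{2}} = \frac{2}{149} \approx 0.013423$)
$k + P A{\left(-5,H{\left(0,3 \right)} \right)} = \frac{2}{149} - 143 \left(-4 + 12 \left(-5\right) 0\right) = \frac{2}{149} - 143 \left(-4 + 0\right) = \frac{2}{149} - -572 = \frac{2}{149} + 572 = \frac{85230}{149}$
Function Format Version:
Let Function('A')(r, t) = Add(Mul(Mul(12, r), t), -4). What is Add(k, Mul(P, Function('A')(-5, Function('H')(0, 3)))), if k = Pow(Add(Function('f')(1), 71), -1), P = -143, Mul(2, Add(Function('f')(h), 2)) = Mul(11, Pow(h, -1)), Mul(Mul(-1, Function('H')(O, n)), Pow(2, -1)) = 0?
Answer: Rational(85230, 149) ≈ 572.01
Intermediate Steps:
Function('H')(O, n) = 0 (Function('H')(O, n) = Mul(-2, 0) = 0)
Function('A')(r, t) = Add(-4, Mul(12, r, t)) (Function('A')(r, t) = Add(Mul(12, r, t), -4) = Add(-4, Mul(12, r, t)))
Function('f')(h) = Add(-2, Mul(Rational(11, 2), Pow(h, -1))) (Function('f')(h) = Add(-2, Mul(Rational(1, 2), Mul(11, Pow(h, -1)))) = Add(-2, Mul(Rational(11, 2), Pow(h, -1))))
k = Rational(2, 149) (k = Pow(Add(Add(-2, Mul(Rational(11, 2), Pow(1, -1))), 71), -1) = Pow(Add(Add(-2, Mul(Rational(11, 2), 1)), 71), -1) = Pow(Add(Add(-2, Rational(11, 2)), 71), -1) = Pow(Add(Rational(7, 2), 71), -1) = Pow(Rational(149, 2), -1) = Rational(2, 149) ≈ 0.013423)
Add(k, Mul(P, Function('A')(-5, Function('H')(0, 3)))) = Add(Rational(2, 149), Mul(-143, Add(-4, Mul(12, -5, 0)))) = Add(Rational(2, 149), Mul(-143, Add(-4, 0))) = Add(Rational(2, 149), Mul(-143, -4)) = Add(Rational(2, 149), 572) = Rational(85230, 149)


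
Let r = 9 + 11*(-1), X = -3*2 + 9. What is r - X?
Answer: -5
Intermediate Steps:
X = 3 (X = -6 + 9 = 3)
r = -2 (r = 9 - 11 = -2)
r - X = -2 - 1*3 = -2 - 3 = -5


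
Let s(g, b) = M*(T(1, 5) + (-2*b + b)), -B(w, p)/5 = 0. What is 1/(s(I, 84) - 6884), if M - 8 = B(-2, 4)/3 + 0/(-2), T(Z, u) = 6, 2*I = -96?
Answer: -1/7508 ≈ -0.00013319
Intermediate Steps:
I = -48 (I = (1/2)*(-96) = -48)
B(w, p) = 0 (B(w, p) = -5*0 = 0)
M = 8 (M = 8 + (0/3 + 0/(-2)) = 8 + (0*(1/3) + 0*(-1/2)) = 8 + (0 + 0) = 8 + 0 = 8)
s(g, b) = 48 - 8*b (s(g, b) = 8*(6 + (-2*b + b)) = 8*(6 - b) = 48 - 8*b)
1/(s(I, 84) - 6884) = 1/((48 - 8*84) - 6884) = 1/((48 - 672) - 6884) = 1/(-624 - 6884) = 1/(-7508) = -1/7508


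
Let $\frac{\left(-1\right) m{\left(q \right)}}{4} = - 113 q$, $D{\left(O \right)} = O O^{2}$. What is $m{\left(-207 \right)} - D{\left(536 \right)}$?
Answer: $-154084220$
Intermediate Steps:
$D{\left(O \right)} = O^{3}$
$m{\left(q \right)} = 452 q$ ($m{\left(q \right)} = - 4 \left(- 113 q\right) = 452 q$)
$m{\left(-207 \right)} - D{\left(536 \right)} = 452 \left(-207\right) - 536^{3} = -93564 - 153990656 = -154084220$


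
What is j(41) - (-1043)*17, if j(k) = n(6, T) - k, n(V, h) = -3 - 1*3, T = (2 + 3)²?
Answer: 17684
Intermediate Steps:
T = 25 (T = 5² = 25)
n(V, h) = -6 (n(V, h) = -3 - 3 = -6)
j(k) = -6 - k
j(41) - (-1043)*17 = (-6 - 1*41) - (-1043)*17 = (-6 - 41) - 1*(-17731) = -47 + 17731 = 17684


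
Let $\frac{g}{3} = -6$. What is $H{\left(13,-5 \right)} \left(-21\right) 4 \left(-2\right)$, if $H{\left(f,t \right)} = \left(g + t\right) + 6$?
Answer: $-2856$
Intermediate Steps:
$g = -18$ ($g = 3 \left(-6\right) = -18$)
$H{\left(f,t \right)} = -12 + t$ ($H{\left(f,t \right)} = \left(-18 + t\right) + 6 = -12 + t$)
$H{\left(13,-5 \right)} \left(-21\right) 4 \left(-2\right) = \left(-12 - 5\right) \left(-21\right) 4 \left(-2\right) = - 17 \left(\left(-84\right) \left(-2\right)\right) = \left(-17\right) 168 = -2856$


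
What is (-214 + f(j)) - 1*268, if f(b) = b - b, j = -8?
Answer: -482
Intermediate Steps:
f(b) = 0
(-214 + f(j)) - 1*268 = (-214 + 0) - 1*268 = -214 - 268 = -482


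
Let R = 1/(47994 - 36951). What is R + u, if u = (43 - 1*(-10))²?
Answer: 31019788/11043 ≈ 2809.0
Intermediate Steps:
R = 1/11043 ≈ 9.0555e-5
u = 2809 (u = (43 + 10)² = 53² = 2809)
R + u = 1/11043 + 2809 = 31019788/11043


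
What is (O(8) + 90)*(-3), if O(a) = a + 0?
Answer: -294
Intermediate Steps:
O(a) = a
(O(8) + 90)*(-3) = (8 + 90)*(-3) = 98*(-3) = -294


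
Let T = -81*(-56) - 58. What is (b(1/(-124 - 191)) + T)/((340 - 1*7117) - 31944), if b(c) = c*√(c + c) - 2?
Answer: -1492/12907 + I*√70/1280697075 ≈ -0.1156 + 6.5329e-9*I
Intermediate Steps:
T = 4478 (T = 4536 - 58 = 4478)
b(c) = -2 + √2*c^(3/2) (b(c) = c*√(2*c) - 2 = c*(√2*√c) - 2 = √2*c^(3/2) - 2 = -2 + √2*c^(3/2))
(b(1/(-124 - 191)) + T)/((340 - 1*7117) - 31944) = ((-2 + √2*(1/(-124 - 191))^(3/2)) + 4478)/((340 - 1*7117) - 31944) = ((-2 + √2*(1/(-315))^(3/2)) + 4478)/((340 - 7117) - 31944) = ((-2 + √2*(-1/315)^(3/2)) + 4478)/(-6777 - 31944) = ((-2 + √2*(-I*√35/33075)) + 4478)/(-38721) = ((-2 - I*√70/33075) + 4478)*(-1/38721) = (4476 - I*√70/33075)*(-1/38721) = -1492/12907 + I*√70/1280697075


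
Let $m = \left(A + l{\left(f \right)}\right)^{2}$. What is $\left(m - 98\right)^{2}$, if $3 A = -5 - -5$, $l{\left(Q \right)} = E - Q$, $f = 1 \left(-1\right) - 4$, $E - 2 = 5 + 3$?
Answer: $16129$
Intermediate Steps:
$E = 10$ ($E = 2 + \left(5 + 3\right) = 2 + 8 = 10$)
$f = -5$ ($f = -1 - 4 = -5$)
$l{\left(Q \right)} = 10 - Q$
$A = 0$ ($A = \frac{-5 - -5}{3} = \frac{-5 + 5}{3} = \frac{1}{3} \cdot 0 = 0$)
$m = 225$ ($m = \left(0 + \left(10 - -5\right)\right)^{2} = \left(0 + \left(10 + 5\right)\right)^{2} = \left(0 + 15\right)^{2} = 15^{2} = 225$)
$\left(m - 98\right)^{2} = \left(225 - 98\right)^{2} = 127^{2} = 16129$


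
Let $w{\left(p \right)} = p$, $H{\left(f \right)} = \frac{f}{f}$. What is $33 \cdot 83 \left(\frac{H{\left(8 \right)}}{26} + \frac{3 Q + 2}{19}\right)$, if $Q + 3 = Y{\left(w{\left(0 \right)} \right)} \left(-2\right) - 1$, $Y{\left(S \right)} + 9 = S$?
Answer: $\frac{3185457}{494} \approx 6448.3$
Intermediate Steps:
$H{\left(f \right)} = 1$
$Y{\left(S \right)} = -9 + S$
$Q = 14$ ($Q = -3 - \left(1 - \left(-9 + 0\right) \left(-2\right)\right) = -3 - -17 = -3 + \left(18 - 1\right) = -3 + 17 = 14$)
$33 \cdot 83 \left(\frac{H{\left(8 \right)}}{26} + \frac{3 Q + 2}{19}\right) = 33 \cdot 83 \left(1 \cdot \frac{1}{26} + \frac{3 \cdot 14 + 2}{19}\right) = 2739 \left(1 \cdot \frac{1}{26} + \left(42 + 2\right) \frac{1}{19}\right) = 2739 \left(\frac{1}{26} + 44 \cdot \frac{1}{19}\right) = 2739 \left(\frac{1}{26} + \frac{44}{19}\right) = 2739 \cdot \frac{1163}{494} = \frac{3185457}{494}$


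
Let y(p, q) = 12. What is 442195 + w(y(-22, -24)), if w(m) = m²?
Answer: 442339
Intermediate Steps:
442195 + w(y(-22, -24)) = 442195 + 12² = 442195 + 144 = 442339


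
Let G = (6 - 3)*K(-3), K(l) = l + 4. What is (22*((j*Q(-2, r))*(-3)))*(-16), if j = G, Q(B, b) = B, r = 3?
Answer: -6336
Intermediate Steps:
K(l) = 4 + l
G = 3 (G = (6 - 3)*(4 - 3) = 3*1 = 3)
j = 3
(22*((j*Q(-2, r))*(-3)))*(-16) = (22*((3*(-2))*(-3)))*(-16) = (22*(-6*(-3)))*(-16) = (22*18)*(-16) = 396*(-16) = -6336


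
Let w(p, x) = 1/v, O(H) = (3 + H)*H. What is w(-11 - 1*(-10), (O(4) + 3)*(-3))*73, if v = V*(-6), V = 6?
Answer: -73/36 ≈ -2.0278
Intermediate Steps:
v = -36 (v = 6*(-6) = -36)
O(H) = H*(3 + H)
w(p, x) = -1/36 (w(p, x) = 1/(-36) = -1/36)
w(-11 - 1*(-10), (O(4) + 3)*(-3))*73 = -1/36*73 = -73/36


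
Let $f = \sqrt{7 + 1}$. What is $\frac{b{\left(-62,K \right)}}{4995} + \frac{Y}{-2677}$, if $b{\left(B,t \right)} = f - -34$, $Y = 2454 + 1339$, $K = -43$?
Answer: $- \frac{18855017}{13371615} + \frac{2 \sqrt{2}}{4995} \approx -1.4095$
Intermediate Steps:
$Y = 3793$
$f = 2 \sqrt{2}$ ($f = \sqrt{8} = 2 \sqrt{2} \approx 2.8284$)
$b{\left(B,t \right)} = 34 + 2 \sqrt{2}$ ($b{\left(B,t \right)} = 2 \sqrt{2} - -34 = 2 \sqrt{2} + 34 = 34 + 2 \sqrt{2}$)
$\frac{b{\left(-62,K \right)}}{4995} + \frac{Y}{-2677} = \frac{34 + 2 \sqrt{2}}{4995} + \frac{3793}{-2677} = \left(34 + 2 \sqrt{2}\right) \frac{1}{4995} + 3793 \left(- \frac{1}{2677}\right) = \left(\frac{34}{4995} + \frac{2 \sqrt{2}}{4995}\right) - \frac{3793}{2677} = - \frac{18855017}{13371615} + \frac{2 \sqrt{2}}{4995}$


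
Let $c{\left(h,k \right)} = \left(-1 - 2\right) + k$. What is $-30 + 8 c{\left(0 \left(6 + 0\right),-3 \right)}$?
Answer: $-78$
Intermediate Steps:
$c{\left(h,k \right)} = -3 + k$
$-30 + 8 c{\left(0 \left(6 + 0\right),-3 \right)} = -30 + 8 \left(-3 - 3\right) = -30 + 8 \left(-6\right) = -30 - 48 = -78$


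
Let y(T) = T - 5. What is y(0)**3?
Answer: -125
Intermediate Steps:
y(T) = -5 + T
y(0)**3 = (-5 + 0)**3 = (-5)**3 = -125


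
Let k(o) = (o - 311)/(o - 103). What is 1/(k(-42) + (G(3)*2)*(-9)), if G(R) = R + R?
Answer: -145/15307 ≈ -0.0094728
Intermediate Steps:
G(R) = 2*R
k(o) = (-311 + o)/(-103 + o)
1/(k(-42) + (G(3)*2)*(-9)) = 1/((-311 - 42)/(-103 - 42) + ((2*3)*2)*(-9)) = 1/(-353/(-145) + (6*2)*(-9)) = 1/(-1/145*(-353) + 12*(-9)) = 1/(353/145 - 108) = 1/(-15307/145) = -145/15307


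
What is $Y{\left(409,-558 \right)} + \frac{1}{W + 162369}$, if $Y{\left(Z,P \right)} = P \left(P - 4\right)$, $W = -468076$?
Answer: $\frac{95868492371}{305707} \approx 3.136 \cdot 10^{5}$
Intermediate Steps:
$Y{\left(Z,P \right)} = P \left(-4 + P\right)$
$Y{\left(409,-558 \right)} + \frac{1}{W + 162369} = - 558 \left(-4 - 558\right) + \frac{1}{-468076 + 162369} = \left(-558\right) \left(-562\right) + \frac{1}{-305707} = 313596 - \frac{1}{305707} = \frac{95868492371}{305707}$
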